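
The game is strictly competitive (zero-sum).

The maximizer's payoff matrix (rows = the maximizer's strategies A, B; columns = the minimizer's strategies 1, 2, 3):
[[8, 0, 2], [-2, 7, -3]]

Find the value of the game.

Column 1 is strictly dominated by 3 for the minimizer (it gives the maximizer more in every row).
The remaining 2×2 game on (A, B) × (2, 3) has no saddle point. Let the maximizer play A with probability p; indifference gives 7(1−p) = 2p − 3(1−p), so p = 5/6.
Similarly the minimizer's optimal q on 2 is 5/12, and the value is 0·(5/12) + (2)·(7/12) = 7/6.

7/6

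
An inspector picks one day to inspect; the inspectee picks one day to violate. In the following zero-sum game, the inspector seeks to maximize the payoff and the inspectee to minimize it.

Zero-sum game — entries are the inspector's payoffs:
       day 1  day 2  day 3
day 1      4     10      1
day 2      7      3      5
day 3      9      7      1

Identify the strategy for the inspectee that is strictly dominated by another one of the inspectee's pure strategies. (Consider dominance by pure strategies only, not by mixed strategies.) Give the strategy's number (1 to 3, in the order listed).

1

The inspectee prefers columns that give the inspector less. Compare day 1 with day 3: 1 < 4, 5 < 7, 1 < 9.
So day 3 strictly dominates day 1 for the inspectee; day 1 is strictly dominated.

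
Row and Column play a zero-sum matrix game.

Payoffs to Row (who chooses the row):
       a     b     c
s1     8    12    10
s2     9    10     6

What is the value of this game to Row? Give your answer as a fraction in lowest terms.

42/5

Column b is strictly dominated by a for Column (it gives Row more in every row).
The remaining 2×2 game on (s1, s2) × (a, c) has no saddle point. Let Row play s1 with probability p; indifference gives 8p + 9(1−p) = 10p + 6(1−p), so p = 3/5.
Similarly Column's optimal q on a is 4/5, and the value is 8·(4/5) + (10)·(1/5) = 42/5.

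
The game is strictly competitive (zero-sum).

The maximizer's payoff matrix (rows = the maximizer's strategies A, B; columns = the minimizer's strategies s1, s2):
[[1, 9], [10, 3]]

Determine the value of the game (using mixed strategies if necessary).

29/5

Row minima are 1 and 3, so the maximizer's maximin is 3; column maxima are 10 and 9, so the minimizer's minimax is 9. These differ, so the equilibrium is in mixed strategies.
Let the maximizer play A with probability p. The minimizer is indifferent when p + 10(1−p) = 9p + 3(1−p), giving p = 7/15.
Let the minimizer play s1 with probability q. The maximizer is indifferent when q + 9(1−q) = 10q + 3(1−q), giving q = 2/5.
The value is 1·(2/5) + (9)·(3/5) = 29/5.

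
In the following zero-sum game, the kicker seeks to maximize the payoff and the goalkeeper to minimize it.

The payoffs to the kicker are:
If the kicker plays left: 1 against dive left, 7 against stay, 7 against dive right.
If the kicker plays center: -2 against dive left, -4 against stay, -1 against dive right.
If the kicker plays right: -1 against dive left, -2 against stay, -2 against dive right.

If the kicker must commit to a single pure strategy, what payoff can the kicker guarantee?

The worst-case payoff for each row is left: 1, center: -4, right: -2.
The best of these is 1.

1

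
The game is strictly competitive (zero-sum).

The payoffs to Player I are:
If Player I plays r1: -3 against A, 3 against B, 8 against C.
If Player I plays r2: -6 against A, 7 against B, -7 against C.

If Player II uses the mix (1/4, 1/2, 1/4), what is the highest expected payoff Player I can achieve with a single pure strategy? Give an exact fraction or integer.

11/4

r1: (-3)·(1/4) + (3)·(1/2) + (8)·(1/4) = 11/4.
r2: (-6)·(1/4) + (7)·(1/2) + (-7)·(1/4) = 1/4.
The best pure response is r1 with expected payoff 11/4.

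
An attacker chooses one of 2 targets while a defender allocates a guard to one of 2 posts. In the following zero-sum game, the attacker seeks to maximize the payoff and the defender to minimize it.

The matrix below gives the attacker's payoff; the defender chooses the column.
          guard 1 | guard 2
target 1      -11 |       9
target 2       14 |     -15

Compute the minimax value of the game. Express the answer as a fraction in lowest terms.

Row minima are -11 and -15, so the attacker's maximin is -11; column maxima are 14 and 9, so the defender's minimax is 9. These differ, so the equilibrium is in mixed strategies.
Let the attacker play target 1 with probability p. The defender is indifferent when −11p + 14(1−p) = 9p − 15(1−p), giving p = 29/49.
Let the defender play guard 1 with probability q. The attacker is indifferent when −11q + 9(1−q) = 14q − 15(1−q), giving q = 24/49.
The value is -11·(24/49) + (9)·(25/49) = -39/49.

-39/49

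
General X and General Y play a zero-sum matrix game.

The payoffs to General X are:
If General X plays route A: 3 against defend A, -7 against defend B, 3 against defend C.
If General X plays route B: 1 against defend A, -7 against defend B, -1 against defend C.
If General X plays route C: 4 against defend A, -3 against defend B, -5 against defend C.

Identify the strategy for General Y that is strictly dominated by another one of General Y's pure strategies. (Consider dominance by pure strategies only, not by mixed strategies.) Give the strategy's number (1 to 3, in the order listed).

General Y prefers columns that give General X less. Compare defend A with defend B: -7 < 3, -7 < 1, -3 < 4.
So defend B strictly dominates defend A for General Y; defend A is strictly dominated.

1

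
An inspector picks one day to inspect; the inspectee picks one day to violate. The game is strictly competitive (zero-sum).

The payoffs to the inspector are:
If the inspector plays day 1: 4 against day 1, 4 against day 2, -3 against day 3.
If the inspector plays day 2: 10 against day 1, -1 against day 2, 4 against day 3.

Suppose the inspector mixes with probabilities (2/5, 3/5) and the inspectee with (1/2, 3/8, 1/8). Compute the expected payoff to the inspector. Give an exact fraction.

173/40

Against (1/2, 3/8, 1/8), each row's expected payoff is day 1: 25/8; day 2: 41/8.
Taking the (2/5, 3/5)-weighted average: (2/5)·(25/8) + (3/5)·(41/8) = 173/40.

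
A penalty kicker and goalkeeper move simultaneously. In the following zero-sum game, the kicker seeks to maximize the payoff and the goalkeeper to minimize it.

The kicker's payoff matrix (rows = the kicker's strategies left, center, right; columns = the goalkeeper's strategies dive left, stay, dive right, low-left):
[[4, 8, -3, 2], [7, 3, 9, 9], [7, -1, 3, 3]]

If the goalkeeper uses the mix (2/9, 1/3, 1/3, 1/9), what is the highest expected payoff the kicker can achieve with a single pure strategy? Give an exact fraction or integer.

59/9

left: (4)·(2/9) + (8)·(1/3) + (-3)·(1/3) + (2)·(1/9) = 25/9.
center: (7)·(2/9) + (3)·(1/3) + (9)·(1/3) + (9)·(1/9) = 59/9.
right: (7)·(2/9) + (-1)·(1/3) + (3)·(1/3) + (3)·(1/9) = 23/9.
The best pure response is center with expected payoff 59/9.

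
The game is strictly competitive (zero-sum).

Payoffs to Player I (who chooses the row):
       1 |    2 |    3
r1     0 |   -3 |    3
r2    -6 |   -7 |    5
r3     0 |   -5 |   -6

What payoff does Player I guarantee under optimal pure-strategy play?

-3

Row minima: -3, -7, -6 → Player I's maximin is -3.
Column maxima: 0, -3, 5 → Player II's minimax is -3.
They coincide at (r1, 2), so the value is -3.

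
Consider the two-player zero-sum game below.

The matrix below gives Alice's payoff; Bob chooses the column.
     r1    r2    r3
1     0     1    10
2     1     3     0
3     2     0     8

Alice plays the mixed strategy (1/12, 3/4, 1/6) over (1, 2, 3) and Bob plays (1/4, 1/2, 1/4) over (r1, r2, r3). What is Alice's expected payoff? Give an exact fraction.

Against (1/4, 1/2, 1/4), each row's expected payoff is 1: 3; 2: 7/4; 3: 5/2.
Taking the (1/12, 3/4, 1/6)-weighted average: (1/12)·(3) + (3/4)·(7/4) + (1/6)·(5/2) = 95/48.

95/48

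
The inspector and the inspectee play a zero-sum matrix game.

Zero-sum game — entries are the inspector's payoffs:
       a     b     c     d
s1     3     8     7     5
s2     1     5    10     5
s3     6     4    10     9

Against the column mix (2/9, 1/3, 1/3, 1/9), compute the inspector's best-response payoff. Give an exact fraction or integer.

s1: (3)·(2/9) + (8)·(1/3) + (7)·(1/3) + (5)·(1/9) = 56/9.
s2: (1)·(2/9) + (5)·(1/3) + (10)·(1/3) + (5)·(1/9) = 52/9.
s3: (6)·(2/9) + (4)·(1/3) + (10)·(1/3) + (9)·(1/9) = 7.
The best pure response is s3 with expected payoff 7.

7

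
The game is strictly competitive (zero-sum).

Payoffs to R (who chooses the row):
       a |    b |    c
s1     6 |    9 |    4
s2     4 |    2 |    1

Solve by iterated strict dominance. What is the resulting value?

Row s2 is strictly dominated by row s1 (6>4, 9>2, 4>1); eliminate s2.
Column a is strictly dominated by c for C (4<6); eliminate a.
Column b is strictly dominated by c for C (4<9); eliminate b.
Only (s1, c) remains, with payoff 4.

4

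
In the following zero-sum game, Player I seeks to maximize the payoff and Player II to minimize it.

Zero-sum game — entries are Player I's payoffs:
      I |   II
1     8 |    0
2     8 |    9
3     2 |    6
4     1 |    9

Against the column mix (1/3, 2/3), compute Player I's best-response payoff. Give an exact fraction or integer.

1: (8)·(1/3) + (0)·(2/3) = 8/3.
2: (8)·(1/3) + (9)·(2/3) = 26/3.
3: (2)·(1/3) + (6)·(2/3) = 14/3.
4: (1)·(1/3) + (9)·(2/3) = 19/3.
The best pure response is 2 with expected payoff 26/3.

26/3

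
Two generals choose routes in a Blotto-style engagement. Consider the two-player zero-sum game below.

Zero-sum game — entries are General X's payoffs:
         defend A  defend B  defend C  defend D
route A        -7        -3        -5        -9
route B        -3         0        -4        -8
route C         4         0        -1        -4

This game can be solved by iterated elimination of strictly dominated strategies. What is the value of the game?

Column defend C is strictly dominated by defend D for General Y (-9<-5, -8<-4, -4<-1); eliminate defend C.
Row route A is strictly dominated by row route B (-3>-7, 0>-3, -8>-9); eliminate route A.
Column defend B is strictly dominated by defend D for General Y (-8<0, -4<0); eliminate defend B.
Row route B is strictly dominated by row route C (4>-3, -4>-8); eliminate route B.
Column defend A is strictly dominated by defend D for General Y (-4<4); eliminate defend A.
Only (route C, defend D) remains, with payoff -4.

-4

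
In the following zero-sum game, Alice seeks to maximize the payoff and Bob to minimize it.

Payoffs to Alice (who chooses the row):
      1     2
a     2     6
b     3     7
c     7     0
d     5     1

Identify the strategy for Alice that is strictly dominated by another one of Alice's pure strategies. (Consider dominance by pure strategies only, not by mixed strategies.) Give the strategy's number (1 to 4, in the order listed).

1

Compare a with b: 3 > 2, 7 > 6.
So b strictly dominates a for Alice; a is strictly dominated.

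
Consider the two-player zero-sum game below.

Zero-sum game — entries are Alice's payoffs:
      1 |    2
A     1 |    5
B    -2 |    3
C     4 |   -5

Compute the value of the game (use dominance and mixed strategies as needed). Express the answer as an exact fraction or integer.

25/13

Row B is strictly dominated by row A, so Alice never plays it.
The remaining 2×2 game on (A, C) × (1, 2) has no saddle point. Let Alice play A with probability p; indifference gives p + 4(1−p) = 5p − 5(1−p), so p = 9/13.
Similarly Bob's optimal q on 1 is 10/13, and the value is 1·(10/13) + (5)·(3/13) = 25/13.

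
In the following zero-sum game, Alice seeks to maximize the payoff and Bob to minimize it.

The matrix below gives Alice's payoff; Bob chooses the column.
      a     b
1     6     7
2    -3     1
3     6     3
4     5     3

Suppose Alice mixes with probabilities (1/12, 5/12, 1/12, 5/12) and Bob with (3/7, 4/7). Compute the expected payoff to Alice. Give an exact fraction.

31/14

Against (3/7, 4/7), each row's expected payoff is 1: 46/7; 2: -5/7; 3: 30/7; 4: 27/7.
Taking the (1/12, 5/12, 1/12, 5/12)-weighted average: (1/12)·(46/7) + (5/12)·(-5/7) + (1/12)·(30/7) + (5/12)·(27/7) = 31/14.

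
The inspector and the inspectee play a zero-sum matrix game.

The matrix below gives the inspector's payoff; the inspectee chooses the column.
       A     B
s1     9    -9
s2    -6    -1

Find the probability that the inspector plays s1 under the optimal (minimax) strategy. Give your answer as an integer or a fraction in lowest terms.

5/23

Row minima are -9 and -6, so the inspector's maximin is -6; column maxima are 9 and -1, so the inspectee's minimax is -1. These differ, so the equilibrium is in mixed strategies.
Let the inspector play s1 with probability p. The inspectee is indifferent when 9p − 6(1−p) = −9p − (1−p), giving p = 5/23.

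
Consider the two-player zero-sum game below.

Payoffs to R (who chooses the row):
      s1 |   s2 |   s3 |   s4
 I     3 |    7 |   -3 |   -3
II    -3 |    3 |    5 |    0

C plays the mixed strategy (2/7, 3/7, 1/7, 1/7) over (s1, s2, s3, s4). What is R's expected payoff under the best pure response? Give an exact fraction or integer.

I: (3)·(2/7) + (7)·(3/7) + (-3)·(1/7) + (-3)·(1/7) = 3.
II: (-3)·(2/7) + (3)·(3/7) + (5)·(1/7) + (0)·(1/7) = 8/7.
The best pure response is I with expected payoff 3.

3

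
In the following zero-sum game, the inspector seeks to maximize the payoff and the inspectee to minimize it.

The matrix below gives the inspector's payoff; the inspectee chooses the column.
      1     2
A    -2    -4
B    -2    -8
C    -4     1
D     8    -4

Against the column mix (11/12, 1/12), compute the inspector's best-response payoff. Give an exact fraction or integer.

A: (-2)·(11/12) + (-4)·(1/12) = -13/6.
B: (-2)·(11/12) + (-8)·(1/12) = -5/2.
C: (-4)·(11/12) + (1)·(1/12) = -43/12.
D: (8)·(11/12) + (-4)·(1/12) = 7.
The best pure response is D with expected payoff 7.

7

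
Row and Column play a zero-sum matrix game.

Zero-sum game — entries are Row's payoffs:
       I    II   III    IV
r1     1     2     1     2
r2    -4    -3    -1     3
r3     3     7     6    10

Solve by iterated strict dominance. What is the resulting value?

Row r1 is strictly dominated by row r3 (3>1, 7>2, 6>1, 10>2); eliminate r1.
Column II is strictly dominated by I for Column (-4<-3, 3<7); eliminate II.
Column III is strictly dominated by I for Column (-4<-1, 3<6); eliminate III.
Column IV is strictly dominated by I for Column (-4<3, 3<10); eliminate IV.
Row r2 is strictly dominated by row r3 (3>-4); eliminate r2.
Only (r3, I) remains, with payoff 3.

3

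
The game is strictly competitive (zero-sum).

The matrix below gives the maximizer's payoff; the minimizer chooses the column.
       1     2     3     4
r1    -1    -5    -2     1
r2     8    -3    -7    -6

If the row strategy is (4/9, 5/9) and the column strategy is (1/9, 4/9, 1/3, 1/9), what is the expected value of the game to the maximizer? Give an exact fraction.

Against (1/9, 4/9, 1/3, 1/9), each row's expected payoff is r1: -26/9; r2: -31/9.
Taking the (4/9, 5/9)-weighted average: (4/9)·(-26/9) + (5/9)·(-31/9) = -259/81.

-259/81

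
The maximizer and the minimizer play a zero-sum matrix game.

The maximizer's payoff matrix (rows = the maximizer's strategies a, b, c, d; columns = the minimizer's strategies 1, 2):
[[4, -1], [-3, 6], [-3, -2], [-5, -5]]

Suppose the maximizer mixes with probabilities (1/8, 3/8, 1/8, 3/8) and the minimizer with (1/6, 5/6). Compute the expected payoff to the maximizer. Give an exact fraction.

Against (1/6, 5/6), each row's expected payoff is a: -1/6; b: 9/2; c: -13/6; d: -5.
Taking the (1/8, 3/8, 1/8, 3/8)-weighted average: (1/8)·(-1/6) + (3/8)·(9/2) + (1/8)·(-13/6) + (3/8)·(-5) = -23/48.

-23/48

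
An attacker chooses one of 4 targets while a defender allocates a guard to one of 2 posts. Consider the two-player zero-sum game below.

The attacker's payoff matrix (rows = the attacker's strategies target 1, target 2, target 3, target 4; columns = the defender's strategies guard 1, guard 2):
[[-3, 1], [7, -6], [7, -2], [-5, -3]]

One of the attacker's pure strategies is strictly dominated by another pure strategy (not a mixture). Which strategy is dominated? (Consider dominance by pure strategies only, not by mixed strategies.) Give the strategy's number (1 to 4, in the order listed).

Compare target 4 with target 1: -3 > -5, 1 > -3.
So target 1 strictly dominates target 4 for the attacker; target 4 is strictly dominated.

4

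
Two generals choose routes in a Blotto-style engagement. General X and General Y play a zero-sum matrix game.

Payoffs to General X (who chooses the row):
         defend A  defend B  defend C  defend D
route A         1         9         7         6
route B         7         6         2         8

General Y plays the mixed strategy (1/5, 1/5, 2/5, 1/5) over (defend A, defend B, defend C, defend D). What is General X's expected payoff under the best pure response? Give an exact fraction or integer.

6

route A: (1)·(1/5) + (9)·(1/5) + (7)·(2/5) + (6)·(1/5) = 6.
route B: (7)·(1/5) + (6)·(1/5) + (2)·(2/5) + (8)·(1/5) = 5.
The best pure response is route A with expected payoff 6.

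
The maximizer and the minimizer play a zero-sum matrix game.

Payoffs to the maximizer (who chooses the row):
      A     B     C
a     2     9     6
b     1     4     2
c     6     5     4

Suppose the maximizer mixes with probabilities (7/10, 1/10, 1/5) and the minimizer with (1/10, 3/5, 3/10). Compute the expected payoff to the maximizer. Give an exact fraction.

Against (1/10, 3/5, 3/10), each row's expected payoff is a: 37/5; b: 31/10; c: 24/5.
Taking the (7/10, 1/10, 1/5)-weighted average: (7/10)·(37/5) + (1/10)·(31/10) + (1/5)·(24/5) = 129/20.

129/20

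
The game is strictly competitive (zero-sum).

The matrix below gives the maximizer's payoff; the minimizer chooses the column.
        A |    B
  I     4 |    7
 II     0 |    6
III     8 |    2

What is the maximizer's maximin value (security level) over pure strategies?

The worst-case payoff for each row is I: 4, II: 0, III: 2.
The best of these is 4.

4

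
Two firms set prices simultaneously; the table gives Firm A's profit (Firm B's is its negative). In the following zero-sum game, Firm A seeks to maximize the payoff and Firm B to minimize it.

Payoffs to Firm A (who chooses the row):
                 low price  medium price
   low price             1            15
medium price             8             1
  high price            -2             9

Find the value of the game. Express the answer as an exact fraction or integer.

17/3

Row high price is strictly dominated by row low price, so Firm A never plays it.
The remaining 2×2 game on (low price, medium price) × (low price, medium price) has no saddle point. Let Firm A play low price with probability p; indifference gives p + 8(1−p) = 15p + (1−p), so p = 1/3.
Similarly Firm B's optimal q on low price is 2/3, and the value is 1·(2/3) + (15)·(1/3) = 17/3.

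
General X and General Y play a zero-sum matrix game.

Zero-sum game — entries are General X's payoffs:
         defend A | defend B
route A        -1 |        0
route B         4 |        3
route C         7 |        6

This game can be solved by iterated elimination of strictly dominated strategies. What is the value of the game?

6

Row route A is strictly dominated by row route B (4>-1, 3>0); eliminate route A.
Column defend A is strictly dominated by defend B for General Y (3<4, 6<7); eliminate defend A.
Row route B is strictly dominated by row route C (6>3); eliminate route B.
Only (route C, defend B) remains, with payoff 6.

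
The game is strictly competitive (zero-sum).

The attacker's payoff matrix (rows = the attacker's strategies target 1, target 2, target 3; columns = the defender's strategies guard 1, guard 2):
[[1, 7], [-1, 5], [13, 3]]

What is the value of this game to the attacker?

11/2

Row target 2 is strictly dominated by row target 1, so the attacker never plays it.
The remaining 2×2 game on (target 1, target 3) × (guard 1, guard 2) has no saddle point. Let the attacker play target 1 with probability p; indifference gives p + 13(1−p) = 7p + 3(1−p), so p = 5/8.
Similarly the defender's optimal q on guard 1 is 1/4, and the value is 1·(1/4) + (7)·(3/4) = 11/2.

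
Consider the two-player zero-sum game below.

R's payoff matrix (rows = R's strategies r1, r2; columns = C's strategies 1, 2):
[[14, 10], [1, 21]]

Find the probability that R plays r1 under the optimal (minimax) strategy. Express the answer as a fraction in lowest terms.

5/6

Row minima are 10 and 1, so R's maximin is 10; column maxima are 14 and 21, so C's minimax is 14. These differ, so the equilibrium is in mixed strategies.
Let R play r1 with probability p. C is indifferent when 14p + (1−p) = 10p + 21(1−p), giving p = 5/6.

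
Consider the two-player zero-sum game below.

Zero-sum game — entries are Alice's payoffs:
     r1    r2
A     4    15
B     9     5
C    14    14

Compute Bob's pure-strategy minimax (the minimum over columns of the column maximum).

14

The worst case (largest entry) in each column is r1: 14, r2: 15.
The best (smallest) of these is 14.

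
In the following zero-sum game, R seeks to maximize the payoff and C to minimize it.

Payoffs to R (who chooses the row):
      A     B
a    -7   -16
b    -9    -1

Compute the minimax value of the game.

-137/17

Row minima are -16 and -9, so R's maximin is -9; column maxima are -7 and -1, so C's minimax is -7. These differ, so the equilibrium is in mixed strategies.
Let R play a with probability p. C is indifferent when −7p − 9(1−p) = −16p − (1−p), giving p = 8/17.
Let C play A with probability q. R is indifferent when −7q − 16(1−q) = −9q − (1−q), giving q = 15/17.
The value is -7·(15/17) + (-16)·(2/17) = -137/17.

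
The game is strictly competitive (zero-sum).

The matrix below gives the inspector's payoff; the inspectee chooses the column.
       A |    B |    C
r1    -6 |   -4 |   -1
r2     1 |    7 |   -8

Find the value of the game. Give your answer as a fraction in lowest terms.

-7/2

Column B is strictly dominated by A for the inspectee (it gives the inspector more in every row).
The remaining 2×2 game on (r1, r2) × (A, C) has no saddle point. Let the inspector play r1 with probability p; indifference gives −6p + (1−p) = −p − 8(1−p), so p = 9/14.
Similarly the inspectee's optimal q on A is 1/2, and the value is -6·(1/2) + (-1)·(1/2) = -7/2.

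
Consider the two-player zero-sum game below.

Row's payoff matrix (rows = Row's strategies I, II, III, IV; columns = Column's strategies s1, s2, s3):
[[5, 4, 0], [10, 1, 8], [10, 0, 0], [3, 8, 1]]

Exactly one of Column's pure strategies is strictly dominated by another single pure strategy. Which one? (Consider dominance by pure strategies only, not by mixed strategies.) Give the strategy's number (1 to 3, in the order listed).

1

Column prefers columns that give Row less. Compare s1 with s3: 0 < 5, 8 < 10, 0 < 10, 1 < 3.
So s3 strictly dominates s1 for Column; s1 is strictly dominated.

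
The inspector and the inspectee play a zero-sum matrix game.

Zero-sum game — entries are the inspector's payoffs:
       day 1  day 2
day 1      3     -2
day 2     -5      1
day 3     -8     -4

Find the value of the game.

-7/11

Row day 3 is strictly dominated by row day 2, so the inspector never plays it.
The remaining 2×2 game on (day 1, day 2) × (day 1, day 2) has no saddle point. Let the inspector play day 1 with probability p; indifference gives 3p − 5(1−p) = −2p + (1−p), so p = 6/11.
Similarly the inspectee's optimal q on day 1 is 3/11, and the value is 3·(3/11) + (-2)·(8/11) = -7/11.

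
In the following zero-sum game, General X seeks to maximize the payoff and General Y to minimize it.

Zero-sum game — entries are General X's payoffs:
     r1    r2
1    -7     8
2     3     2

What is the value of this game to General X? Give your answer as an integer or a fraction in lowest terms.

Row minima are -7 and 2, so General X's maximin is 2; column maxima are 3 and 8, so General Y's minimax is 3. These differ, so the equilibrium is in mixed strategies.
Let General X play 1 with probability p. General Y is indifferent when −7p + 3(1−p) = 8p + 2(1−p), giving p = 1/16.
Let General Y play r1 with probability q. General X is indifferent when −7q + 8(1−q) = 3q + 2(1−q), giving q = 3/8.
The value is -7·(3/8) + (8)·(5/8) = 19/8.

19/8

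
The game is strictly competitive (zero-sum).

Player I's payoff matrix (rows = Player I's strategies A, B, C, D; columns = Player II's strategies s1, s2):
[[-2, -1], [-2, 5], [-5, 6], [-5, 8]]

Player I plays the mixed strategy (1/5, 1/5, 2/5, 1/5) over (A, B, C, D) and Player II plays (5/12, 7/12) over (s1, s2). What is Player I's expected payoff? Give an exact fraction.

73/60

Against (5/12, 7/12), each row's expected payoff is A: -17/12; B: 25/12; C: 17/12; D: 31/12.
Taking the (1/5, 1/5, 2/5, 1/5)-weighted average: (1/5)·(-17/12) + (1/5)·(25/12) + (2/5)·(17/12) + (1/5)·(31/12) = 73/60.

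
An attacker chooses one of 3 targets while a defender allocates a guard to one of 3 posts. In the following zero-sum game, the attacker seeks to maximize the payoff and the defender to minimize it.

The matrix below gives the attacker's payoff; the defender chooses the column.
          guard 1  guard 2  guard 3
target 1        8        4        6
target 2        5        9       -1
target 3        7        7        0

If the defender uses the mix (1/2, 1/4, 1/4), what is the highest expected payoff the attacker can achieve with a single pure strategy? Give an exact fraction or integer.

target 1: (8)·(1/2) + (4)·(1/4) + (6)·(1/4) = 13/2.
target 2: (5)·(1/2) + (9)·(1/4) + (-1)·(1/4) = 9/2.
target 3: (7)·(1/2) + (7)·(1/4) + (0)·(1/4) = 21/4.
The best pure response is target 1 with expected payoff 13/2.

13/2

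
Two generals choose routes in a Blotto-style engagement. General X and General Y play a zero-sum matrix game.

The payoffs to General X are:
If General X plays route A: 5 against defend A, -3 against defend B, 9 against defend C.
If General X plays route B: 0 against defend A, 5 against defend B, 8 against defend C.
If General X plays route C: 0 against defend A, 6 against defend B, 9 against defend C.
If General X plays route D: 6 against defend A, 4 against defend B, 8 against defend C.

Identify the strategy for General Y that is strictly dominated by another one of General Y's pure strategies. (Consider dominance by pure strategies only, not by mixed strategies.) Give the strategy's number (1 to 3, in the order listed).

General Y prefers columns that give General X less. Compare defend C with defend A: 5 < 9, 0 < 8, 0 < 9, 6 < 8.
So defend A strictly dominates defend C for General Y; defend C is strictly dominated.

3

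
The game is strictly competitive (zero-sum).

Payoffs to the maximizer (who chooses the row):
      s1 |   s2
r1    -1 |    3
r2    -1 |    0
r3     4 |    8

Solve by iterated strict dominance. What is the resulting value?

Column s2 is strictly dominated by s1 for the minimizer (-1<3, -1<0, 4<8); eliminate s2.
Row r1 is strictly dominated by row r3 (4>-1); eliminate r1.
Row r2 is strictly dominated by row r3 (4>-1); eliminate r2.
Only (r3, s1) remains, with payoff 4.

4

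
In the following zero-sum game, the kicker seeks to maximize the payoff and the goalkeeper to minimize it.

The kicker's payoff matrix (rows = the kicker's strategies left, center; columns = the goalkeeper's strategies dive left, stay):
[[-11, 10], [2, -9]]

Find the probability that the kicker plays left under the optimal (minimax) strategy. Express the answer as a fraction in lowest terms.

Row minima are -11 and -9, so the kicker's maximin is -9; column maxima are 2 and 10, so the goalkeeper's minimax is 2. These differ, so the equilibrium is in mixed strategies.
Let the kicker play left with probability p. The goalkeeper is indifferent when −11p + 2(1−p) = 10p − 9(1−p), giving p = 11/32.

11/32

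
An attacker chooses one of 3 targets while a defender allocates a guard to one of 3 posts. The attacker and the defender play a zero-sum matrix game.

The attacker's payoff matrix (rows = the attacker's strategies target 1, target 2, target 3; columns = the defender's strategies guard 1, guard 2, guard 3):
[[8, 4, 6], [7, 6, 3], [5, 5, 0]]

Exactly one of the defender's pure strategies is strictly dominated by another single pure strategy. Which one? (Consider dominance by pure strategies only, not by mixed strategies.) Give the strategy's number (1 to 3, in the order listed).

The defender prefers columns that give the attacker less. Compare guard 1 with guard 3: 6 < 8, 3 < 7, 0 < 5.
So guard 3 strictly dominates guard 1 for the defender; guard 1 is strictly dominated.

1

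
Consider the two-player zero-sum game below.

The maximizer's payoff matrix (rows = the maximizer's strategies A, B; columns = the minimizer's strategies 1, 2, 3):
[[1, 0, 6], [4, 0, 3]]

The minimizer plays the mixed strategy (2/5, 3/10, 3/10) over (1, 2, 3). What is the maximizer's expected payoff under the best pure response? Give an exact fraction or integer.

5/2

A: (1)·(2/5) + (0)·(3/10) + (6)·(3/10) = 11/5.
B: (4)·(2/5) + (0)·(3/10) + (3)·(3/10) = 5/2.
The best pure response is B with expected payoff 5/2.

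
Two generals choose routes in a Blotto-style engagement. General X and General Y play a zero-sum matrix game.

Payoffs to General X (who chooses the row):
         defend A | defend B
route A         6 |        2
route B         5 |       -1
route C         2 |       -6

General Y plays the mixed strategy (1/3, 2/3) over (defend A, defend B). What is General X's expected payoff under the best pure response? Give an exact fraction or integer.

10/3

route A: (6)·(1/3) + (2)·(2/3) = 10/3.
route B: (5)·(1/3) + (-1)·(2/3) = 1.
route C: (2)·(1/3) + (-6)·(2/3) = -10/3.
The best pure response is route A with expected payoff 10/3.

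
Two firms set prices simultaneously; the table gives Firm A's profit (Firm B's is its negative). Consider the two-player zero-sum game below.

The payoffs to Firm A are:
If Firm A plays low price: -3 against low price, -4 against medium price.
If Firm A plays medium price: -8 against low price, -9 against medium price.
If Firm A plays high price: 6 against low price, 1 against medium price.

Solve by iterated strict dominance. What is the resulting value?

Column low price is strictly dominated by medium price for Firm B (-4<-3, -9<-8, 1<6); eliminate low price.
Row low price is strictly dominated by row high price (1>-4); eliminate low price.
Row medium price is strictly dominated by row high price (1>-9); eliminate medium price.
Only (high price, medium price) remains, with payoff 1.

1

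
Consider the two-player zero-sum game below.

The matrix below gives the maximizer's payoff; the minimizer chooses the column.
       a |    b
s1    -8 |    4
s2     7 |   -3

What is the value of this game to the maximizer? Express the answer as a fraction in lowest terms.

Row minima are -8 and -3, so the maximizer's maximin is -3; column maxima are 7 and 4, so the minimizer's minimax is 4. These differ, so the equilibrium is in mixed strategies.
Let the maximizer play s1 with probability p. The minimizer is indifferent when −8p + 7(1−p) = 4p − 3(1−p), giving p = 5/11.
Let the minimizer play a with probability q. The maximizer is indifferent when −8q + 4(1−q) = 7q − 3(1−q), giving q = 7/22.
The value is -8·(7/22) + (4)·(15/22) = 2/11.

2/11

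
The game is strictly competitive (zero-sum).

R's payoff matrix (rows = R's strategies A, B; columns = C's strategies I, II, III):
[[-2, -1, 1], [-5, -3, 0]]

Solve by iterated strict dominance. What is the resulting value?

Column III is strictly dominated by I for C (-2<1, -5<0); eliminate III.
Column II is strictly dominated by I for C (-2<-1, -5<-3); eliminate II.
Row B is strictly dominated by row A (-2>-5); eliminate B.
Only (A, I) remains, with payoff -2.

-2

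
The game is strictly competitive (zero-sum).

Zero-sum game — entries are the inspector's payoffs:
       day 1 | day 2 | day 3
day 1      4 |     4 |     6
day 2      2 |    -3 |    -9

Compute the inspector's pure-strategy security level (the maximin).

The worst-case payoff for each row is day 1: 4, day 2: -9.
The best of these is 4.

4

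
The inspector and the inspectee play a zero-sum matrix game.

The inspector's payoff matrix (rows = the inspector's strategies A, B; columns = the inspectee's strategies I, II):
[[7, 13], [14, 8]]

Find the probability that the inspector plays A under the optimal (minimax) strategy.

Row minima are 7 and 8, so the inspector's maximin is 8; column maxima are 14 and 13, so the inspectee's minimax is 13. These differ, so the equilibrium is in mixed strategies.
Let the inspector play A with probability p. The inspectee is indifferent when 7p + 14(1−p) = 13p + 8(1−p), giving p = 1/2.

1/2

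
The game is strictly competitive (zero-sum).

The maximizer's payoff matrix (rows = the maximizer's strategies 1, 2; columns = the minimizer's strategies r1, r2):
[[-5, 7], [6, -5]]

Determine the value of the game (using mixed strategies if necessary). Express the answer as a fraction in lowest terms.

17/23

Row minima are -5 and -5, so the maximizer's maximin is -5; column maxima are 6 and 7, so the minimizer's minimax is 6. These differ, so the equilibrium is in mixed strategies.
Let the maximizer play 1 with probability p. The minimizer is indifferent when −5p + 6(1−p) = 7p − 5(1−p), giving p = 11/23.
Let the minimizer play r1 with probability q. The maximizer is indifferent when −5q + 7(1−q) = 6q − 5(1−q), giving q = 12/23.
The value is -5·(12/23) + (7)·(11/23) = 17/23.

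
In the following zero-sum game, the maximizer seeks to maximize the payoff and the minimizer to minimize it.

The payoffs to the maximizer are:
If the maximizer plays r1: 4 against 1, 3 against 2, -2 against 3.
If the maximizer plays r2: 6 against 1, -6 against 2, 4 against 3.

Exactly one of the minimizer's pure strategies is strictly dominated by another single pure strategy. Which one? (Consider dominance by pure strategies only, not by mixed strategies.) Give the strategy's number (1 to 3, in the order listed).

1

The minimizer prefers columns that give the maximizer less. Compare 1 with 2: 3 < 4, -6 < 6.
So 2 strictly dominates 1 for the minimizer; 1 is strictly dominated.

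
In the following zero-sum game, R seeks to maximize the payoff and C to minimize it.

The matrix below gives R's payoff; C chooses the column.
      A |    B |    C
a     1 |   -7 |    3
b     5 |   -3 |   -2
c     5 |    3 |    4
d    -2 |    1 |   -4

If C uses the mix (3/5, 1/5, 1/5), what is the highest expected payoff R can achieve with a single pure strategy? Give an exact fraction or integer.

a: (1)·(3/5) + (-7)·(1/5) + (3)·(1/5) = -1/5.
b: (5)·(3/5) + (-3)·(1/5) + (-2)·(1/5) = 2.
c: (5)·(3/5) + (3)·(1/5) + (4)·(1/5) = 22/5.
d: (-2)·(3/5) + (1)·(1/5) + (-4)·(1/5) = -9/5.
The best pure response is c with expected payoff 22/5.

22/5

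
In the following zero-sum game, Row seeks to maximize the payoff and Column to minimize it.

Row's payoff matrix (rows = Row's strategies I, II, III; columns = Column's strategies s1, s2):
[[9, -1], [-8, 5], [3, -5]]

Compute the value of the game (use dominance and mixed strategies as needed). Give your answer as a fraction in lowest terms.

Row III is strictly dominated by row I, so Row never plays it.
The remaining 2×2 game on (I, II) × (s1, s2) has no saddle point. Let Row play I with probability p; indifference gives 9p − 8(1−p) = −p + 5(1−p), so p = 13/23.
Similarly Column's optimal q on s1 is 6/23, and the value is 9·(6/23) + (-1)·(17/23) = 37/23.

37/23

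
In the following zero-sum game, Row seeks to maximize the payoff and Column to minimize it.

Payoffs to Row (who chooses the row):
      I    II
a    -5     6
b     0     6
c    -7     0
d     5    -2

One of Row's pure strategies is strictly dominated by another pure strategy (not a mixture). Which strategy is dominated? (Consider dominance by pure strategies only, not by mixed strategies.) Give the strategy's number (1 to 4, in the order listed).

Compare c with a: -5 > -7, 6 > 0.
So a strictly dominates c for Row; c is strictly dominated.

3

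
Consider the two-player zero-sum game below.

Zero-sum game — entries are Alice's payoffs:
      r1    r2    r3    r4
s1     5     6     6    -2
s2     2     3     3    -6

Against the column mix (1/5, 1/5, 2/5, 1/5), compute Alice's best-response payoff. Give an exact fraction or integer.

s1: (5)·(1/5) + (6)·(1/5) + (6)·(2/5) + (-2)·(1/5) = 21/5.
s2: (2)·(1/5) + (3)·(1/5) + (3)·(2/5) + (-6)·(1/5) = 1.
The best pure response is s1 with expected payoff 21/5.

21/5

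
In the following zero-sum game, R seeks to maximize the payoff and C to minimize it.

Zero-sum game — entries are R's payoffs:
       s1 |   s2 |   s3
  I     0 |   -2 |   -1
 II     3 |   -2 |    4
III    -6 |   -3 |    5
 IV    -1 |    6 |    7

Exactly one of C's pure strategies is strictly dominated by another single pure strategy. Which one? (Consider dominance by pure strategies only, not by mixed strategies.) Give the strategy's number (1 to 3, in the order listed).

C prefers columns that give R less. Compare s3 with s2: -2 < -1, -2 < 4, -3 < 5, 6 < 7.
So s2 strictly dominates s3 for C; s3 is strictly dominated.

3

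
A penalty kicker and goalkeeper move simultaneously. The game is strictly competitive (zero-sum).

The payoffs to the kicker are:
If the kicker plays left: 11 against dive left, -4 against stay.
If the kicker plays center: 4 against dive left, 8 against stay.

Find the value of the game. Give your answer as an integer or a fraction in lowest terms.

Row minima are -4 and 4, so the kicker's maximin is 4; column maxima are 11 and 8, so the goalkeeper's minimax is 8. These differ, so the equilibrium is in mixed strategies.
Let the kicker play left with probability p. The goalkeeper is indifferent when 11p + 4(1−p) = −4p + 8(1−p), giving p = 4/19.
Let the goalkeeper play dive left with probability q. The kicker is indifferent when 11q − 4(1−q) = 4q + 8(1−q), giving q = 12/19.
The value is 11·(12/19) + (-4)·(7/19) = 104/19.

104/19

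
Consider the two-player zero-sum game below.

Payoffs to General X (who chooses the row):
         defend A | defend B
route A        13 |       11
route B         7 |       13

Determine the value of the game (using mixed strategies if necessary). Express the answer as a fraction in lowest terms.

Row minima are 11 and 7, so General X's maximin is 11; column maxima are 13 and 13, so General Y's minimax is 13. These differ, so the equilibrium is in mixed strategies.
Let General X play route A with probability p. General Y is indifferent when 13p + 7(1−p) = 11p + 13(1−p), giving p = 3/4.
Let General Y play defend A with probability q. General X is indifferent when 13q + 11(1−q) = 7q + 13(1−q), giving q = 1/4.
The value is 13·(1/4) + (11)·(3/4) = 23/2.

23/2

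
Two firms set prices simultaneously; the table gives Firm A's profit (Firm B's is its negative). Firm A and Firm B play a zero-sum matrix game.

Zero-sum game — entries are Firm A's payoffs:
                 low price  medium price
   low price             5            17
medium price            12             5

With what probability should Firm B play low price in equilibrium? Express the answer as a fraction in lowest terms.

12/19

Row minima are 5 and 5, so Firm A's maximin is 5; column maxima are 12 and 17, so Firm B's minimax is 12. These differ, so the equilibrium is in mixed strategies.
Let Firm B play low price with probability q. Firm A is indifferent when 5q + 17(1−q) = 12q + 5(1−q), giving q = 12/19.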